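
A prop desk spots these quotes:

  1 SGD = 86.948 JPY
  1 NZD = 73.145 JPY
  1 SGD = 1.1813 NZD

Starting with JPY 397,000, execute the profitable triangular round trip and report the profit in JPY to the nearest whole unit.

Profitable loop is JPY → NZD → SGD → JPY:
JPY 397,000 ÷ 73.145 = NZD 5,427.58
NZD 5,427.58 ÷ 1.1813 = SGD 4,594.58
SGD 4,594.58 × 86.948 = JPY 399,489
Profit = JPY 399,489 − JPY 397,000

Profit: JPY 2,489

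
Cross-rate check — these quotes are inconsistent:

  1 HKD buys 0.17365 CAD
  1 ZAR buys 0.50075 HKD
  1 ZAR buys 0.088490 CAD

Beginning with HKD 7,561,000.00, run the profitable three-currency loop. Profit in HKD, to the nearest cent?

Profitable loop is HKD → ZAR → CAD → HKD:
HKD 7,561,000.00 ÷ 0.50075 = ZAR 15,099,350.97
ZAR 15,099,350.97 × 0.088490 = CAD 1,336,141.57
CAD 1,336,141.57 ÷ 0.17365 = HKD 7,694,451.87
Profit = HKD 7,694,451.87 − HKD 7,561,000.00

Profit: HKD 133,451.87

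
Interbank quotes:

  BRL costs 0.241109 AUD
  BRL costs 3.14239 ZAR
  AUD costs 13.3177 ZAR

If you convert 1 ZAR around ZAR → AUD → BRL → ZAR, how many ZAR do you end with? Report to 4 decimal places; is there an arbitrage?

Around ZAR → AUD → BRL → ZAR: 1 ÷ 13.3177 ÷ 0.241109 × 3.14239 = 0.978628
Product < 1; profitable direction is ZAR → BRL → AUD → ZAR.

0.9786 (arbitrage exists)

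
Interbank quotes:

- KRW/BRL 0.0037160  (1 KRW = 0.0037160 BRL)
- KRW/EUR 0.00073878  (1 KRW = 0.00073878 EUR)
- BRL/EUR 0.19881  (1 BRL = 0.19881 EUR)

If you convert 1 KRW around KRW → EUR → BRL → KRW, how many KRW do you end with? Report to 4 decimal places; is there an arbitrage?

1.0000 (no arbitrage)

Around KRW → EUR → BRL → KRW: 1 × 0.00073878 ÷ 0.19881 ÷ 0.0037160 = 1.000003
Product ≈ 1 (deviation 0.000%, within rounding noise).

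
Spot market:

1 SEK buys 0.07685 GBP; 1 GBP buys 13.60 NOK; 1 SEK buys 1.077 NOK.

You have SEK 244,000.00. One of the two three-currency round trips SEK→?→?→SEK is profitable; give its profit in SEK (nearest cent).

Profit: SEK 7,433.27

Profitable loop is SEK → NOK → GBP → SEK:
SEK 244,000.00 × 1.077 = NOK 262,788.00
NOK 262,788.00 ÷ 13.60 = GBP 19,322.65
GBP 19,322.65 ÷ 0.07685 = SEK 251,433.27
Profit = SEK 251,433.27 − SEK 244,000.00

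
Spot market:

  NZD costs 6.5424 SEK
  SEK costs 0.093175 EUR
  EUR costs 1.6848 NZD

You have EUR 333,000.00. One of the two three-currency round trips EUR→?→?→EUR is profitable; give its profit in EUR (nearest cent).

Profit: EUR 9,002.34

Profitable loop is EUR → NZD → SEK → EUR:
EUR 333,000.00 × 1.6848 = NZD 561,038.40
NZD 561,038.40 × 6.5424 = SEK 3,670,537.63
SEK 3,670,537.63 × 0.093175 = EUR 342,002.34
Profit = EUR 342,002.34 − EUR 333,000.00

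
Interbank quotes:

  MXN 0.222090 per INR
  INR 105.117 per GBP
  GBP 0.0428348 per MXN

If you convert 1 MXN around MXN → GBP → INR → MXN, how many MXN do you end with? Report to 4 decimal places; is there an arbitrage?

1.0000 (no arbitrage)

Around MXN → GBP → INR → MXN: 1 × 0.0428348 × 105.117 × 0.222090 = 0.999997
Product ≈ 1 (deviation 0.000%, within rounding noise).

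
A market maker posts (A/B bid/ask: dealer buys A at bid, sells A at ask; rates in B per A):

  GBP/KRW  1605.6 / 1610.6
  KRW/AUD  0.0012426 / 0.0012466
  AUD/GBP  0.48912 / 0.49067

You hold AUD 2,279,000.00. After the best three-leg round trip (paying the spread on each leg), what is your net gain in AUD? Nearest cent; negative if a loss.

Best loop AUD → KRW → GBP → AUD:
AUD 2,279,000.00 ÷ 0.0012466 (buy KRW at ask) = KRW 1,828,172,630
KRW 1,828,172,630 ÷ 1610.6 (buy GBP at ask) = GBP 1,135,087.94
GBP 1,135,087.94 ÷ 0.49067 (buy AUD at ask) = AUD 2,313,342.85

Net profit: AUD 34,342.85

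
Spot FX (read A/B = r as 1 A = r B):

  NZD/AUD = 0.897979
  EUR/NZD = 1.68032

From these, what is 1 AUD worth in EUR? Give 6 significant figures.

AUD/EUR = 0.662738

1 AUD ÷ 0.897979 = 1.11361 NZD
1.11361 NZD ÷ 1.68032 = 0.662738 EUR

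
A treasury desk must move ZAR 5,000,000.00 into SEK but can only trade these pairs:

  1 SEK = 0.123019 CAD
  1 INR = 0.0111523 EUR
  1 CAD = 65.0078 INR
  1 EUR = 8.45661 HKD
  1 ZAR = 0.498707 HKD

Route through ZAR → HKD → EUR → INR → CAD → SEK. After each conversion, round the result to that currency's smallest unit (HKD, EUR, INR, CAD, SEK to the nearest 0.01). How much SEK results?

ZAR 5,000,000.00 × 0.498707 = HKD 2,493,535.00
HKD 2,493,535.00 ÷ 8.45661 = EUR 294,862.24
EUR 294,862.24 ÷ 0.0111523 = INR 26,439,590.04
INR 26,439,590.04 ÷ 65.0078 = CAD 406,714.12
CAD 406,714.12 ÷ 0.123019 = SEK 3,306,108.16

SEK 3,306,108.16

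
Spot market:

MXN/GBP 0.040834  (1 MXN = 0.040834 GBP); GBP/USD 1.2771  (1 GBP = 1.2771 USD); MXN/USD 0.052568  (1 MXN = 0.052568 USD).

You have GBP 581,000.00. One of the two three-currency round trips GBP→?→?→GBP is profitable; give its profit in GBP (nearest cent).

Profit: GBP 4,667.00

Profitable loop is GBP → MXN → USD → GBP:
GBP 581,000.00 ÷ 0.040834 = MXN 14,228,339.13
MXN 14,228,339.13 × 0.052568 = USD 747,955.33
USD 747,955.33 ÷ 1.2771 = GBP 585,667.00
Profit = GBP 585,667.00 − GBP 581,000.00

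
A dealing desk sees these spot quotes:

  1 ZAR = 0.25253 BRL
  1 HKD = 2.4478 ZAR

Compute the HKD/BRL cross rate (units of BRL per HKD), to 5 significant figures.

1 HKD × 2.4478 = 2.4478 ZAR
2.4478 ZAR × 0.25253 = 0.618143 BRL

HKD/BRL = 0.61814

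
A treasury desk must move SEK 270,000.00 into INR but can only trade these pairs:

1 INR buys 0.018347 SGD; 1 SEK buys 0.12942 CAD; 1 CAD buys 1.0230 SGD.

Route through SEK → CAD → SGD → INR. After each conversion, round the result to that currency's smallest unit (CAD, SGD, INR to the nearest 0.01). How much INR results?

SEK 270,000.00 × 0.12942 = CAD 34,943.40
CAD 34,943.40 × 1.0230 = SGD 35,747.10
SGD 35,747.10 ÷ 0.018347 = INR 1,948,389.38

INR 1,948,389.38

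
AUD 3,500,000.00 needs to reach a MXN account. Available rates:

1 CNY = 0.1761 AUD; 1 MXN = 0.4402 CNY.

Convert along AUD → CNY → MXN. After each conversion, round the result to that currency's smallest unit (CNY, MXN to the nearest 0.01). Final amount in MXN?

AUD 3,500,000.00 ÷ 0.1761 = CNY 19,875,070.98
CNY 19,875,070.98 ÷ 0.4402 = MXN 45,150,093.09

MXN 45,150,093.09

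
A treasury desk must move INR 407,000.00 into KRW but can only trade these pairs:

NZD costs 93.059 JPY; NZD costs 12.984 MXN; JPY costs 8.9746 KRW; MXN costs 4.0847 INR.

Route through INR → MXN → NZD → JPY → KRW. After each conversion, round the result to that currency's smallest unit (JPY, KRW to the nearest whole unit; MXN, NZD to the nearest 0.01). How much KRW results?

KRW 6,409,130

INR 407,000.00 ÷ 4.0847 = MXN 99,640.12
MXN 99,640.12 ÷ 12.984 = NZD 7,674.07
NZD 7,674.07 × 93.059 = JPY 714,141
JPY 714,141 × 8.9746 = KRW 6,409,130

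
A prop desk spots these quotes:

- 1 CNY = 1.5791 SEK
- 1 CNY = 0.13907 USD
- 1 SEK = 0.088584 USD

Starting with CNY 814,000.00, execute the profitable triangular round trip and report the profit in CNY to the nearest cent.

Profitable loop is CNY → SEK → USD → CNY:
CNY 814,000.00 × 1.5791 = SEK 1,285,387.40
SEK 1,285,387.40 × 0.088584 = USD 113,864.76
USD 113,864.76 ÷ 0.13907 = CNY 818,758.59
Profit = CNY 818,758.59 − CNY 814,000.00

Profit: CNY 4,758.59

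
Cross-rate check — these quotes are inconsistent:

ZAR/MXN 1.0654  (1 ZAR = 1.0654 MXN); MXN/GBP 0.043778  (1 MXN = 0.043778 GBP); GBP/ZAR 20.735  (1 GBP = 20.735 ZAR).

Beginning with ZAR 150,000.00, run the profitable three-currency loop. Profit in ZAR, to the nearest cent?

Profitable loop is ZAR → GBP → MXN → ZAR:
ZAR 150,000.00 ÷ 20.735 = GBP 7,234.15
GBP 7,234.15 ÷ 0.043778 = MXN 165,246.13
MXN 165,246.13 ÷ 1.0654 = ZAR 155,102.43
Profit = ZAR 155,102.43 − ZAR 150,000.00

Profit: ZAR 5,102.43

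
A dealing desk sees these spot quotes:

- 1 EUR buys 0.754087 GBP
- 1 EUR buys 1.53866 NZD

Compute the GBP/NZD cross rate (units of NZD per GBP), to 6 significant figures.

1 GBP ÷ 0.754087 = 1.32611 EUR
1.32611 EUR × 1.53866 = 2.04043 NZD

GBP/NZD = 2.04043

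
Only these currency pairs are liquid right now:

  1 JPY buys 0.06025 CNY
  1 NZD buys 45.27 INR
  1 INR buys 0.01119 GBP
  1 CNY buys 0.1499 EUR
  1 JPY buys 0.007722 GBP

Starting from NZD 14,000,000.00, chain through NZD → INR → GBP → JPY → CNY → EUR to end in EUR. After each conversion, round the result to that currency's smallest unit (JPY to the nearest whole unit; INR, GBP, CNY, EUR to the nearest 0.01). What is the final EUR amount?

EUR 8,294,639.27

NZD 14,000,000.00 × 45.27 = INR 633,780,000.00
INR 633,780,000.00 × 0.01119 = GBP 7,091,998.20
GBP 7,091,998.20 ÷ 0.007722 = JPY 918,414,685
JPY 918,414,685 × 0.06025 = CNY 55,334,484.77
CNY 55,334,484.77 × 0.1499 = EUR 8,294,639.27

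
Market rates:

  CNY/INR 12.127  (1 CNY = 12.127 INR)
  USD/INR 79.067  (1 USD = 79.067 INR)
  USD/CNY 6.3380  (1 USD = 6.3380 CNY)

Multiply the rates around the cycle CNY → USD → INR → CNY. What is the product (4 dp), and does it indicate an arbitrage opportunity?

Around CNY → USD → INR → CNY: 1 ÷ 6.3380 × 79.067 ÷ 12.127 = 1.028702
Product > 1; profitable direction is CNY → USD → INR → CNY.

1.0287 (arbitrage exists)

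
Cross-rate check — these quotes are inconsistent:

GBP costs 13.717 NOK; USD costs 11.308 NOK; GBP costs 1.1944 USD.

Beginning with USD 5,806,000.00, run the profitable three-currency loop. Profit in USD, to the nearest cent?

Profitable loop is USD → GBP → NOK → USD:
USD 5,806,000.00 ÷ 1.1944 = GBP 4,861,018.08
GBP 4,861,018.08 × 13.717 = NOK 66,678,585.06
NOK 66,678,585.06 ÷ 11.308 = USD 5,896,585.17
Profit = USD 5,896,585.17 − USD 5,806,000.00

Profit: USD 90,585.17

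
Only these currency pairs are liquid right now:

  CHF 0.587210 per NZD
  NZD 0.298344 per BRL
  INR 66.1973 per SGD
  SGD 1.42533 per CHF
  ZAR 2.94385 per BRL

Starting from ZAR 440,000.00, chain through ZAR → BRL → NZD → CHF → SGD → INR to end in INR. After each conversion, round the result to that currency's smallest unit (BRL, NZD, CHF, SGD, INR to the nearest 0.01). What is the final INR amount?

ZAR 440,000.00 ÷ 2.94385 = BRL 149,464.14
BRL 149,464.14 × 0.298344 = NZD 44,591.73
NZD 44,591.73 × 0.587210 = CHF 26,184.71
CHF 26,184.71 × 1.42533 = SGD 37,321.85
SGD 37,321.85 × 66.1973 = INR 2,470,605.70

INR 2,470,605.70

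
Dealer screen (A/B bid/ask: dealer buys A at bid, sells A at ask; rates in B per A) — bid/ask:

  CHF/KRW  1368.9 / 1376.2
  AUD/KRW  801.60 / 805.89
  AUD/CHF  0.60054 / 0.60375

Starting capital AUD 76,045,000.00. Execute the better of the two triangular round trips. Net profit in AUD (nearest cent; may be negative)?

Net profit: AUD 1,527,637.98

Best loop AUD → CHF → KRW → AUD:
AUD 76,045,000.00 × 0.60054 (sell AUD at bid) = CHF 45,668,064.30
CHF 45,668,064.30 × 1368.9 (sell CHF at bid) = KRW 62,515,013,220
KRW 62,515,013,220 ÷ 805.89 (buy AUD at ask) = AUD 77,572,637.98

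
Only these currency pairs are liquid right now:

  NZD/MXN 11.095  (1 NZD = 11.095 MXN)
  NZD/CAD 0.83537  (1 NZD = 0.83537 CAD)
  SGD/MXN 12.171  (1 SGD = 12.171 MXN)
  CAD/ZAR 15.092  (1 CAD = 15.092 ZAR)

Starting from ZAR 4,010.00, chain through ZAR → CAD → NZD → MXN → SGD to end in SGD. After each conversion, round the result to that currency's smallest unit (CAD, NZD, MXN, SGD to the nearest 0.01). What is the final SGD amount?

SGD 289.94

ZAR 4,010.00 ÷ 15.092 = CAD 265.70
CAD 265.70 ÷ 0.83537 = NZD 318.06
NZD 318.06 × 11.095 = MXN 3,528.88
MXN 3,528.88 ÷ 12.171 = SGD 289.94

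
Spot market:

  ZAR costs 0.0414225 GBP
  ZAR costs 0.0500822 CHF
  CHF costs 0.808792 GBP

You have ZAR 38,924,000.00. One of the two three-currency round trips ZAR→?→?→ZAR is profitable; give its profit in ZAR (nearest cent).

Profit: ZAR 880,623.96

Profitable loop is ZAR → GBP → CHF → ZAR:
ZAR 38,924,000.00 × 0.0414225 = GBP 1,612,329.39
GBP 1,612,329.39 ÷ 0.808792 = CHF 1,993,503.14
CHF 1,993,503.14 ÷ 0.0500822 = ZAR 39,804,623.96
Profit = ZAR 39,804,623.96 − ZAR 38,924,000.00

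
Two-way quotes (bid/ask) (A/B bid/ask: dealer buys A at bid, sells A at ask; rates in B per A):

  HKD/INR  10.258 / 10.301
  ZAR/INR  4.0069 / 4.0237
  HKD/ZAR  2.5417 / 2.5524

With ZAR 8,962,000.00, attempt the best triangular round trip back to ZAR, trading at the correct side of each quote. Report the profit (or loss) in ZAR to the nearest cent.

Net result: ZAR -10,551.75 (no profitable arbitrage after spreads)

Best loop ZAR → HKD → INR → ZAR:
ZAR 8,962,000.00 ÷ 2.5524 (buy HKD at ask) = HKD 3,511,205.14
HKD 3,511,205.14 × 10.258 (sell HKD at bid) = INR 36,017,942.33
INR 36,017,942.33 ÷ 4.0237 (buy ZAR at ask) = ZAR 8,951,448.25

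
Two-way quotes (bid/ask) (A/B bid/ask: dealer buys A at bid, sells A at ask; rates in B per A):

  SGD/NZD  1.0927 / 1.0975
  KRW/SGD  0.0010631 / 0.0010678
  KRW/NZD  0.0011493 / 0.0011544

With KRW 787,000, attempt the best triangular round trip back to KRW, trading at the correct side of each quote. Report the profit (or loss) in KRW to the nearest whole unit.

Best loop KRW → SGD → NZD → KRW:
KRW 787,000 × 0.0010631 (sell KRW at bid) = SGD 836.66
SGD 836.66 × 1.0927 (sell SGD at bid) = NZD 914.22
NZD 914.22 ÷ 0.0011544 (buy KRW at ask) = KRW 791,942

Net profit: KRW 4,942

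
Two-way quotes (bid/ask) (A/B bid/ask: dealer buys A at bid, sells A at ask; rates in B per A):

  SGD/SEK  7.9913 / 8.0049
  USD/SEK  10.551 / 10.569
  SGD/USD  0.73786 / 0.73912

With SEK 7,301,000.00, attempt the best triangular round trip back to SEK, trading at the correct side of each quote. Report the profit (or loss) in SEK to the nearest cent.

Net profit: SEK 167,801.74

Best loop SEK → USD → SGD → SEK:
SEK 7,301,000.00 ÷ 10.569 (buy USD at ask) = USD 690,793.83
USD 690,793.83 ÷ 0.73912 (buy SGD at ask) = SGD 934,616.61
SGD 934,616.61 × 7.9913 (sell SGD at bid) = SEK 7,468,801.74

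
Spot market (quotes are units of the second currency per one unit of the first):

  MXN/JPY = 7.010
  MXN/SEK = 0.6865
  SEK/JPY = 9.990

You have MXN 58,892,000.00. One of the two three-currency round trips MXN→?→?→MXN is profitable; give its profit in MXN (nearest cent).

Profit: MXN 1,304,091.21

Profitable loop is MXN → JPY → SEK → MXN:
MXN 58,892,000.00 × 7.010 = JPY 412,832,920
JPY 412,832,920 ÷ 9.990 = SEK 41,324,616.62
SEK 41,324,616.62 ÷ 0.6865 = MXN 60,196,091.21
Profit = MXN 60,196,091.21 − MXN 58,892,000.00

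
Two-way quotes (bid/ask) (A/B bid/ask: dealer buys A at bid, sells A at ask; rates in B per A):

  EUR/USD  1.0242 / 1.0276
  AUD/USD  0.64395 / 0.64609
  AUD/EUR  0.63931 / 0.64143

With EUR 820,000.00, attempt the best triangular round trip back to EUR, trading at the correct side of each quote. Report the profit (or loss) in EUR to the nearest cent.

Best loop EUR → USD → AUD → EUR:
EUR 820,000.00 × 1.0242 (sell EUR at bid) = USD 839,844.00
USD 839,844.00 ÷ 0.64609 (buy AUD at ask) = AUD 1,299,887.01
AUD 1,299,887.01 × 0.63931 (sell AUD at bid) = EUR 831,030.77

Net profit: EUR 11,030.77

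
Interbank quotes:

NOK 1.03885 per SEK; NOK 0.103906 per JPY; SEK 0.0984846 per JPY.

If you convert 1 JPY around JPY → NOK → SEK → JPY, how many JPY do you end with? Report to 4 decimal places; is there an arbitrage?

1.0156 (arbitrage exists)

Around JPY → NOK → SEK → JPY: 1 × 0.103906 ÷ 1.03885 ÷ 0.0984846 = 1.015592
Product > 1; profitable direction is JPY → NOK → SEK → JPY.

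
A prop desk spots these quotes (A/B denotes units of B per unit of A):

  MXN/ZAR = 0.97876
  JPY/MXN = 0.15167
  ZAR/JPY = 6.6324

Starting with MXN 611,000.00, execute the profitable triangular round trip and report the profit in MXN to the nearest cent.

Profitable loop is MXN → JPY → ZAR → MXN:
MXN 611,000.00 ÷ 0.15167 = JPY 4,028,483
JPY 4,028,483 ÷ 6.6324 = ZAR 607,394.44
ZAR 607,394.44 ÷ 0.97876 = MXN 620,575.46
Profit = MXN 620,575.46 − MXN 611,000.00

Profit: MXN 9,575.46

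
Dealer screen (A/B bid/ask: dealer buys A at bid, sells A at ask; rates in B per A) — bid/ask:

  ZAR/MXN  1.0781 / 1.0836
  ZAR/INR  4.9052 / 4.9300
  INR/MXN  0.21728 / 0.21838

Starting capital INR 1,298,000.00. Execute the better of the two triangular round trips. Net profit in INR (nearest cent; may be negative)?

Best loop INR → ZAR → MXN → INR:
INR 1,298,000.00 ÷ 4.9300 (buy ZAR at ask) = ZAR 263,286.00
ZAR 263,286.00 × 1.0781 (sell ZAR at bid) = MXN 283,848.64
MXN 283,848.64 ÷ 0.21838 (buy INR at ask) = INR 1,299,792.29

Net profit: INR 1,792.29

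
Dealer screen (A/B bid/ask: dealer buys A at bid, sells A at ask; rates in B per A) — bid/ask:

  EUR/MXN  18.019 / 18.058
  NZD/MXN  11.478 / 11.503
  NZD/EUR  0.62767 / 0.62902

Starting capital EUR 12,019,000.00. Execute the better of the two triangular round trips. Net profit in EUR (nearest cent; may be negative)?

Net profit: EUR 126,082.03

Best loop EUR → NZD → MXN → EUR:
EUR 12,019,000.00 ÷ 0.62902 (buy NZD at ask) = NZD 19,107,500.56
NZD 19,107,500.56 × 11.478 (sell NZD at bid) = MXN 219,315,891.39
MXN 219,315,891.39 ÷ 18.058 (buy EUR at ask) = EUR 12,145,082.03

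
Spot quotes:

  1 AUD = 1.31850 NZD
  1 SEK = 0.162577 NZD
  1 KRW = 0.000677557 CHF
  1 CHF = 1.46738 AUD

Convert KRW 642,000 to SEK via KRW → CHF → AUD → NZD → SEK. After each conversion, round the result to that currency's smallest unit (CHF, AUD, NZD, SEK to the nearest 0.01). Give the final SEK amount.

SEK 5,176.62

KRW 642,000 × 0.000677557 = CHF 434.99
CHF 434.99 × 1.46738 = AUD 638.30
AUD 638.30 × 1.31850 = NZD 841.60
NZD 841.60 ÷ 0.162577 = SEK 5,176.62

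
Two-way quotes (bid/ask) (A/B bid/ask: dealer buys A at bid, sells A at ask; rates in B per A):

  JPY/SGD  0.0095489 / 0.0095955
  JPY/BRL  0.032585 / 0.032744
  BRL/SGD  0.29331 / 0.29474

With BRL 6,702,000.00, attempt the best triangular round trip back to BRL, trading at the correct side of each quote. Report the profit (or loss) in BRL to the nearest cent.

Best loop BRL → SGD → JPY → BRL:
BRL 6,702,000.00 × 0.29331 (sell BRL at bid) = SGD 1,965,763.62
SGD 1,965,763.62 ÷ 0.0095955 (buy JPY at ask) = JPY 204,863,073
JPY 204,863,073 × 0.032585 (sell JPY at bid) = BRL 6,675,463.24

Net result: BRL -26,536.76 (no profitable arbitrage after spreads)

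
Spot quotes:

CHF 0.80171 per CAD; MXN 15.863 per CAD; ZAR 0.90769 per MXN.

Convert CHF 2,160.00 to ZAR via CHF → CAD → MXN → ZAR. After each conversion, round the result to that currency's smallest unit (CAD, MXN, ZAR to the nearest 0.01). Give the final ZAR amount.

ZAR 38,793.52

CHF 2,160.00 ÷ 0.80171 = CAD 2,694.24
CAD 2,694.24 × 15.863 = MXN 42,738.73
MXN 42,738.73 × 0.90769 = ZAR 38,793.52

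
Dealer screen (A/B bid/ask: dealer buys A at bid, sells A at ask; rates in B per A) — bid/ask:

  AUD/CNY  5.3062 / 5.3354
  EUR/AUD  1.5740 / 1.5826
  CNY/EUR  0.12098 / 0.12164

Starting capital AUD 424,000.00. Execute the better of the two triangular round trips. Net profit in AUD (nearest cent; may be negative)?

Best loop AUD → CNY → EUR → AUD:
AUD 424,000.00 × 5.3062 (sell AUD at bid) = CNY 2,249,828.80
CNY 2,249,828.80 × 0.12098 (sell CNY at bid) = EUR 272,184.29
EUR 272,184.29 × 1.5740 (sell EUR at bid) = AUD 428,418.07

Net profit: AUD 4,418.07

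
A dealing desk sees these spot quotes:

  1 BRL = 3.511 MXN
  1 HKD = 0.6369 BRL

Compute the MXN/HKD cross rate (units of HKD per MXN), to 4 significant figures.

1 MXN ÷ 3.511 = 0.284819 BRL
0.284819 BRL ÷ 0.6369 = 0.447196 HKD

MXN/HKD = 0.4472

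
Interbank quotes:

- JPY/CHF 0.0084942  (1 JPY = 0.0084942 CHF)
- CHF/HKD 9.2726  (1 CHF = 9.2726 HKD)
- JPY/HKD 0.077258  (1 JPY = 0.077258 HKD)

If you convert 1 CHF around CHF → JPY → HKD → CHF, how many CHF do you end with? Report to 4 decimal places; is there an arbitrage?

0.9809 (arbitrage exists)

Around CHF → JPY → HKD → CHF: 1 ÷ 0.0084942 × 0.077258 ÷ 9.2726 = 0.980888
Product < 1; profitable direction is CHF → HKD → JPY → CHF.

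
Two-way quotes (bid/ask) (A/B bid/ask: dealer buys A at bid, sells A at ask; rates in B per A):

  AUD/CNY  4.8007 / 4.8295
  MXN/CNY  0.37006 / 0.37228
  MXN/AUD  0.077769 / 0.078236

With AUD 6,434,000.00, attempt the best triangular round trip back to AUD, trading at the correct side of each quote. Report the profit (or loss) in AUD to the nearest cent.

Best loop AUD → CNY → MXN → AUD:
AUD 6,434,000.00 × 4.8007 (sell AUD at bid) = CNY 30,887,703.80
CNY 30,887,703.80 ÷ 0.37228 (buy MXN at ask) = MXN 82,969,012.03
MXN 82,969,012.03 × 0.077769 (sell MXN at bid) = AUD 6,452,417.10

Net profit: AUD 18,417.10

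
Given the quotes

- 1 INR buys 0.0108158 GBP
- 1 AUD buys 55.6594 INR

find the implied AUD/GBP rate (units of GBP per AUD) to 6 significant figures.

1 AUD × 55.6594 = 55.6594 INR
55.6594 INR × 0.0108158 = 0.602001 GBP

AUD/GBP = 0.602001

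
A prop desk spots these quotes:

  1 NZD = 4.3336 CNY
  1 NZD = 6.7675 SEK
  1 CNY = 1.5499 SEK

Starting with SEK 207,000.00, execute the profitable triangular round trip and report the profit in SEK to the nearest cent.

Profitable loop is SEK → CNY → NZD → SEK:
SEK 207,000.00 ÷ 1.5499 = CNY 133,557.00
CNY 133,557.00 ÷ 4.3336 = NZD 30,818.95
NZD 30,818.95 × 6.7675 = SEK 208,567.25
Profit = SEK 208,567.25 − SEK 207,000.00

Profit: SEK 1,567.25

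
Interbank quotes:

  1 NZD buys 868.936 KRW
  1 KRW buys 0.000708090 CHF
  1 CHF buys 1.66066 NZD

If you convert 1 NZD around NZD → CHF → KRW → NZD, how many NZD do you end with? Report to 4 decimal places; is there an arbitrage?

0.9787 (arbitrage exists)

Around NZD → CHF → KRW → NZD: 1 ÷ 1.66066 ÷ 0.000708090 ÷ 868.936 = 0.978685
Product < 1; profitable direction is NZD → KRW → CHF → NZD.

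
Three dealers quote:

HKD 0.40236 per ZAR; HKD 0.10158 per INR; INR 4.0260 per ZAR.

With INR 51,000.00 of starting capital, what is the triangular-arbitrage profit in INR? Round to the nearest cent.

Profit: INR 836.70

Profitable loop is INR → HKD → ZAR → INR:
INR 51,000.00 × 0.10158 = HKD 5,180.58
HKD 5,180.58 ÷ 0.40236 = ZAR 12,875.48
ZAR 12,875.48 × 4.0260 = INR 51,836.70
Profit = INR 51,836.70 − INR 51,000.00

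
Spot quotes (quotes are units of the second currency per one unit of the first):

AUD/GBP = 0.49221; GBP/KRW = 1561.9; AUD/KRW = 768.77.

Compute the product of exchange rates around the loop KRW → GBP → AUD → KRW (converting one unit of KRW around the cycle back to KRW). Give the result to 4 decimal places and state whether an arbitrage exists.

Around KRW → GBP → AUD → KRW: 1 ÷ 1561.9 ÷ 0.49221 × 768.77 = 0.999983
Product ≈ 1 (deviation 0.002%, within rounding noise).

1.0000 (no arbitrage)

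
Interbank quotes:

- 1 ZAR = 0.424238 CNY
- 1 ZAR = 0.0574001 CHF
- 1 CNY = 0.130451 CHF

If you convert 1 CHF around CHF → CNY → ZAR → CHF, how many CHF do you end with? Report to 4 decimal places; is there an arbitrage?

1.0372 (arbitrage exists)

Around CHF → CNY → ZAR → CHF: 1 ÷ 0.130451 ÷ 0.424238 × 0.0574001 = 1.037184
Product > 1; profitable direction is CHF → CNY → ZAR → CHF.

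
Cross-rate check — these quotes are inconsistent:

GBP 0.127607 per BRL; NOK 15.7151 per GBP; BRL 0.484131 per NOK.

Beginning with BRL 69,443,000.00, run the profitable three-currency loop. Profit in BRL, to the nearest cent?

Profitable loop is BRL → NOK → GBP → BRL:
BRL 69,443,000.00 ÷ 0.484131 = NOK 143,438,449.51
NOK 143,438,449.51 ÷ 15.7151 = GBP 9,127,428.37
GBP 9,127,428.37 ÷ 0.127607 = BRL 71,527,646.33
Profit = BRL 71,527,646.33 − BRL 69,443,000.00

Profit: BRL 2,084,646.33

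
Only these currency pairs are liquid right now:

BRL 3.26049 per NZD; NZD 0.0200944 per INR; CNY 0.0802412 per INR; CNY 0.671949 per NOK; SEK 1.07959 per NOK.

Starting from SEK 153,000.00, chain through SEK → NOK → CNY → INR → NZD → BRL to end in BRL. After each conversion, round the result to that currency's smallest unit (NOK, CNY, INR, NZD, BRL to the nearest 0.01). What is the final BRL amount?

SEK 153,000.00 ÷ 1.07959 = NOK 141,720.47
NOK 141,720.47 × 0.671949 = CNY 95,228.93
CNY 95,228.93 ÷ 0.0802412 = INR 1,186,783.47
INR 1,186,783.47 × 0.0200944 = NZD 23,847.70
NZD 23,847.70 × 3.26049 = BRL 77,755.19

BRL 77,755.19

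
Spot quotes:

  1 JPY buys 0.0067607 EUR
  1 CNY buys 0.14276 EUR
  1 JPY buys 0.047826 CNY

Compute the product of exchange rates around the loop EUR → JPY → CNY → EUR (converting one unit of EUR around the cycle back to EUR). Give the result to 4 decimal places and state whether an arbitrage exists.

Around EUR → JPY → CNY → EUR: 1 ÷ 0.0067607 × 0.047826 × 0.14276 = 1.009901
Product > 1; profitable direction is EUR → JPY → CNY → EUR.

1.0099 (arbitrage exists)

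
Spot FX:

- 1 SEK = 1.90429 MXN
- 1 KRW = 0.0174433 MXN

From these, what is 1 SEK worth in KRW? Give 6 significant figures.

1 SEK × 1.90429 = 1.90429 MXN
1.90429 MXN ÷ 0.0174433 = 109.17 KRW

SEK/KRW = 109.170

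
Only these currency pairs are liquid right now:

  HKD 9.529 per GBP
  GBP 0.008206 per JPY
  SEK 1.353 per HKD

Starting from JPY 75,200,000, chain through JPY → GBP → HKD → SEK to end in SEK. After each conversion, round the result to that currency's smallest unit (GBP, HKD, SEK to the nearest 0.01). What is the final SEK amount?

SEK 7,955,994.54

JPY 75,200,000 × 0.008206 = GBP 617,091.20
GBP 617,091.20 × 9.529 = HKD 5,880,262.04
HKD 5,880,262.04 × 1.353 = SEK 7,955,994.54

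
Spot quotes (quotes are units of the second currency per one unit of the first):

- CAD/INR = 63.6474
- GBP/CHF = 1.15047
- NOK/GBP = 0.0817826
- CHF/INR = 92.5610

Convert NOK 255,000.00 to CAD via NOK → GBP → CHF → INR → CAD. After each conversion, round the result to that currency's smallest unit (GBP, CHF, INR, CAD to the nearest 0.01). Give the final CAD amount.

CAD 34,891.83

NOK 255,000.00 × 0.0817826 = GBP 20,854.56
GBP 20,854.56 × 1.15047 = CHF 23,992.55
CHF 23,992.55 × 92.5610 = INR 2,220,774.42
INR 2,220,774.42 ÷ 63.6474 = CAD 34,891.83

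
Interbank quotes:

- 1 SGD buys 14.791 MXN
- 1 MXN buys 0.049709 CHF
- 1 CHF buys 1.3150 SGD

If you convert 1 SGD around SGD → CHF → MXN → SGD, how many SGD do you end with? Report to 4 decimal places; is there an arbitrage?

1.0343 (arbitrage exists)

Around SGD → CHF → MXN → SGD: 1 ÷ 1.3150 ÷ 0.049709 ÷ 14.791 = 1.034288
Product > 1; profitable direction is SGD → CHF → MXN → SGD.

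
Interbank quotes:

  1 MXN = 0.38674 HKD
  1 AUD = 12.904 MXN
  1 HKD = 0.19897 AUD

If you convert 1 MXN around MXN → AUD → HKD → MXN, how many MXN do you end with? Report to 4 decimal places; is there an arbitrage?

Around MXN → AUD → HKD → MXN: 1 ÷ 12.904 ÷ 0.19897 ÷ 0.38674 = 1.007092
Product > 1; profitable direction is MXN → AUD → HKD → MXN.

1.0071 (arbitrage exists)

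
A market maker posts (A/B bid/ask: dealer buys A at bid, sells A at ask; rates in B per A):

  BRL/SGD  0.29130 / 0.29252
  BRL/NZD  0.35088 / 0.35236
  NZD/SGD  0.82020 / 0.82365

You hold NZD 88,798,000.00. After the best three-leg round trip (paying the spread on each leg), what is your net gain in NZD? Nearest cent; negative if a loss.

Net profit: NZD 330,041.78

Best loop NZD → BRL → SGD → NZD:
NZD 88,798,000.00 ÷ 0.35236 (buy BRL at ask) = BRL 252,009,308.66
BRL 252,009,308.66 × 0.29130 (sell BRL at bid) = SGD 73,410,311.61
SGD 73,410,311.61 ÷ 0.82365 (buy NZD at ask) = NZD 89,128,041.78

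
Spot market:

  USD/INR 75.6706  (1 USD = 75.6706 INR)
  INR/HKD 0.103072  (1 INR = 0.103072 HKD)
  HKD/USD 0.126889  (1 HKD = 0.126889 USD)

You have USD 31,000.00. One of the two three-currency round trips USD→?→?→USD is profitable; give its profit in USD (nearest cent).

Profit: USD 323.47

Profitable loop is USD → HKD → INR → USD:
USD 31,000.00 ÷ 0.126889 = HKD 244,308.02
HKD 244,308.02 ÷ 0.103072 = INR 2,370,265.61
INR 2,370,265.61 ÷ 75.6706 = USD 31,323.47
Profit = USD 31,323.47 − USD 31,000.00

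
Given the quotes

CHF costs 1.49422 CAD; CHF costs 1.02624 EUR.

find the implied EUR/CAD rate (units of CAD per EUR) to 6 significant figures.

1 EUR ÷ 1.02624 = 0.974431 CHF
0.974431 CHF × 1.49422 = 1.45601 CAD

EUR/CAD = 1.45601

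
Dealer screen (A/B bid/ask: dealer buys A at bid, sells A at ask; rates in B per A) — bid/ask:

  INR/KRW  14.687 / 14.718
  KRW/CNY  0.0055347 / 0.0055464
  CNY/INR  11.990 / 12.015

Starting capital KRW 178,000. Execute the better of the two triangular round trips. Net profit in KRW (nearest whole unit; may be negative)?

Net profit: KRW 3,483

Best loop KRW → INR → CNY → KRW:
KRW 178,000 ÷ 14.718 (buy INR at ask) = INR 12,094.03
INR 12,094.03 ÷ 12.015 (buy CNY at ask) = CNY 1,006.58
CNY 1,006.58 ÷ 0.0055464 (buy KRW at ask) = KRW 181,483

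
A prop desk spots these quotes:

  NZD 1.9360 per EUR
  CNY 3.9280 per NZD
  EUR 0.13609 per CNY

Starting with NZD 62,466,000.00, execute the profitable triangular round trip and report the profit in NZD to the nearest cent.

Profitable loop is NZD → CNY → EUR → NZD:
NZD 62,466,000.00 × 3.9280 = CNY 245,366,448.00
CNY 245,366,448.00 × 0.13609 = EUR 33,391,919.91
EUR 33,391,919.91 × 1.9360 = NZD 64,646,756.94
Profit = NZD 64,646,756.94 − NZD 62,466,000.00

Profit: NZD 2,180,756.94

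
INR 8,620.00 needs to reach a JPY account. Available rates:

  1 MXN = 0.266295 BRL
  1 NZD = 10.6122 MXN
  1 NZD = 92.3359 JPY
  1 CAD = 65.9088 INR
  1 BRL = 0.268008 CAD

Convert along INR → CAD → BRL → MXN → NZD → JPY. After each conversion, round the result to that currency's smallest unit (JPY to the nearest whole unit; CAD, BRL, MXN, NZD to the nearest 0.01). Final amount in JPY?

INR 8,620.00 ÷ 65.9088 = CAD 130.79
CAD 130.79 ÷ 0.268008 = BRL 488.01
BRL 488.01 ÷ 0.266295 = MXN 1,832.59
MXN 1,832.59 ÷ 10.6122 = NZD 172.69
NZD 172.69 × 92.3359 = JPY 15,945

JPY 15,945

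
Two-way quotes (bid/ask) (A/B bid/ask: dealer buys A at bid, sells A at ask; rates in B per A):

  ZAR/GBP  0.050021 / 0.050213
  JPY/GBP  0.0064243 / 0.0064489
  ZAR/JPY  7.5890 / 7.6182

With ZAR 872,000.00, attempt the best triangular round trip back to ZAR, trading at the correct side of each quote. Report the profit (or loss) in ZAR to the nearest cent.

Net profit: ZAR 15,832.10

Best loop ZAR → GBP → JPY → ZAR:
ZAR 872,000.00 × 0.050021 (sell ZAR at bid) = GBP 43,618.31
GBP 43,618.31 ÷ 0.0064489 (buy JPY at ask) = JPY 6,763,682
JPY 6,763,682 ÷ 7.6182 (buy ZAR at ask) = ZAR 887,832.10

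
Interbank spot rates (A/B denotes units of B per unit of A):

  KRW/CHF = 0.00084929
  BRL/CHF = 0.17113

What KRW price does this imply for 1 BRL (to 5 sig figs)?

BRL/KRW = 201.50

1 BRL × 0.17113 = 0.17113 CHF
0.17113 CHF ÷ 0.00084929 = 201.498 KRW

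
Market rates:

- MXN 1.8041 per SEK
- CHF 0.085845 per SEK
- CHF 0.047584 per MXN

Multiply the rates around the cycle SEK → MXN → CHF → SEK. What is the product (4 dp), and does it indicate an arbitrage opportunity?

Around SEK → MXN → CHF → SEK: 1 × 1.8041 × 0.047584 ÷ 0.085845 = 1.000015
Product ≈ 1 (deviation 0.002%, within rounding noise).

1.0000 (no arbitrage)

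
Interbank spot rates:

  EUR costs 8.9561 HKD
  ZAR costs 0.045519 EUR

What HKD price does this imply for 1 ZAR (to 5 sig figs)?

ZAR/HKD = 0.40767

1 ZAR × 0.045519 = 0.045519 EUR
0.045519 EUR × 8.9561 = 0.407673 HKD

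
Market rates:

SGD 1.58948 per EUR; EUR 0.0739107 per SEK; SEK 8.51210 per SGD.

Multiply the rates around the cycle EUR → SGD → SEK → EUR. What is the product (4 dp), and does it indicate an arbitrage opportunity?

Around EUR → SGD → SEK → EUR: 1 × 1.58948 × 8.51210 × 0.0739107 = 0.999998
Product ≈ 1 (deviation 0.000%, within rounding noise).

1.0000 (no arbitrage)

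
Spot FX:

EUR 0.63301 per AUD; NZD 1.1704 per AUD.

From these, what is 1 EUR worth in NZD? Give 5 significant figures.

1 EUR ÷ 0.63301 = 1.57975 AUD
1.57975 AUD × 1.1704 = 1.84894 NZD

EUR/NZD = 1.8489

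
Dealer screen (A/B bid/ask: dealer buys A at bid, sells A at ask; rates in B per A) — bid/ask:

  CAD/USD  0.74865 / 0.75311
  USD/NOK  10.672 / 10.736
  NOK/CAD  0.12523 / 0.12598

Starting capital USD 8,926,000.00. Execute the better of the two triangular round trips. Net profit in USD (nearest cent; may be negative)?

Net profit: USD 4,790.64

Best loop USD → NOK → CAD → USD:
USD 8,926,000.00 × 10.672 (sell USD at bid) = NOK 95,258,272.00
NOK 95,258,272.00 × 0.12523 (sell NOK at bid) = CAD 11,929,193.40
CAD 11,929,193.40 × 0.74865 (sell CAD at bid) = USD 8,930,790.64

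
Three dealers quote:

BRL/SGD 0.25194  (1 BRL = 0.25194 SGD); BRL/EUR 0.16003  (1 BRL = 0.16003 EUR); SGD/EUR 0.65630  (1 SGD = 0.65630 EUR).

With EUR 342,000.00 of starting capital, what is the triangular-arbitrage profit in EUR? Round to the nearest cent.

Profitable loop is EUR → BRL → SGD → EUR:
EUR 342,000.00 ÷ 0.16003 = BRL 2,137,099.29
BRL 2,137,099.29 × 0.25194 = SGD 538,420.80
SGD 538,420.80 × 0.65630 = EUR 353,365.57
Profit = EUR 353,365.57 − EUR 342,000.00

Profit: EUR 11,365.57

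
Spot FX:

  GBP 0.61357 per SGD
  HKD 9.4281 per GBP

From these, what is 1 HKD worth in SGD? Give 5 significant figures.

1 HKD ÷ 9.4281 = 0.106066 GBP
0.106066 GBP ÷ 0.61357 = 0.172867 SGD

HKD/SGD = 0.17287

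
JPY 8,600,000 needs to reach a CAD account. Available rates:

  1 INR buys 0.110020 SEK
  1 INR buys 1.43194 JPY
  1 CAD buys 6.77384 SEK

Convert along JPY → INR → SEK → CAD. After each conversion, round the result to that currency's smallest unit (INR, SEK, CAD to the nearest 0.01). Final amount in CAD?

JPY 8,600,000 ÷ 1.43194 = INR 6,005,838.23
INR 6,005,838.23 × 0.110020 = SEK 660,762.32
SEK 660,762.32 ÷ 6.77384 = CAD 97,546.20

CAD 97,546.20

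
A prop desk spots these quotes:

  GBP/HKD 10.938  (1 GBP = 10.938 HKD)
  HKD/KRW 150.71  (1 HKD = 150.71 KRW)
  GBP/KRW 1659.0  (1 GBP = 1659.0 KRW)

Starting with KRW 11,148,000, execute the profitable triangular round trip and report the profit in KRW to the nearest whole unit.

Profit: KRW 71,238

Profitable loop is KRW → HKD → GBP → KRW:
KRW 11,148,000 ÷ 150.71 = HKD 73,969.88
HKD 73,969.88 ÷ 10.938 = GBP 6,762.65
GBP 6,762.65 × 1659.0 = KRW 11,219,238
Profit = KRW 11,219,238 − KRW 11,148,000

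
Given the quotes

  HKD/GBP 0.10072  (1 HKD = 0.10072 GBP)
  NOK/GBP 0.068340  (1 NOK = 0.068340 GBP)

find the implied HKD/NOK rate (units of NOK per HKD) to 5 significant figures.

HKD/NOK = 1.4738

1 HKD × 0.10072 = 0.10072 GBP
0.10072 GBP ÷ 0.068340 = 1.47381 NOK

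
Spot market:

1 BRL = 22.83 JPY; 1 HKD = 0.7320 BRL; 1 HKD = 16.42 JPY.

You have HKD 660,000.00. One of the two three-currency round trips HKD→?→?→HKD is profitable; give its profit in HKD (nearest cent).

Profitable loop is HKD → BRL → JPY → HKD:
HKD 660,000.00 × 0.7320 = BRL 483,120.00
BRL 483,120.00 × 22.83 = JPY 11,029,630
JPY 11,029,630 ÷ 16.42 = HKD 671,719.22
Profit = HKD 671,719.22 − HKD 660,000.00

Profit: HKD 11,719.22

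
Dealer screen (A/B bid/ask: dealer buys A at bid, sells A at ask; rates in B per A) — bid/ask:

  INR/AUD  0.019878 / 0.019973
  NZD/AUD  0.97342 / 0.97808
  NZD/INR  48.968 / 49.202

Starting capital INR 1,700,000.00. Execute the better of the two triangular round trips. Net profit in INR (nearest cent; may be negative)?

Best loop INR → AUD → NZD → INR:
INR 1,700,000.00 × 0.019878 (sell INR at bid) = AUD 33,792.60
AUD 33,792.60 ÷ 0.97808 (buy NZD at ask) = NZD 34,549.93
NZD 34,549.93 × 48.968 (sell NZD at bid) = INR 1,691,841.20

Net result: INR -8,158.80 (no profitable arbitrage after spreads)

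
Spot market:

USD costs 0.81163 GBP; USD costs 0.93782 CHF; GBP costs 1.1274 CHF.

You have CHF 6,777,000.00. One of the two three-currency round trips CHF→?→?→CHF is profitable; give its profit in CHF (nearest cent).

Profit: CHF 168,777.29

Profitable loop is CHF → GBP → USD → CHF:
CHF 6,777,000.00 ÷ 1.1274 = GBP 6,011,176.16
GBP 6,011,176.16 ÷ 0.81163 = USD 7,406,301.09
USD 7,406,301.09 × 0.93782 = CHF 6,945,777.29
Profit = CHF 6,945,777.29 − CHF 6,777,000.00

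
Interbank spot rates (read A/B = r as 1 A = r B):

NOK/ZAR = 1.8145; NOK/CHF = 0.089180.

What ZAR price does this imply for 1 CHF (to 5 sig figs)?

CHF/ZAR = 20.346

1 CHF ÷ 0.089180 = 11.2133 NOK
11.2133 NOK × 1.8145 = 20.3465 ZAR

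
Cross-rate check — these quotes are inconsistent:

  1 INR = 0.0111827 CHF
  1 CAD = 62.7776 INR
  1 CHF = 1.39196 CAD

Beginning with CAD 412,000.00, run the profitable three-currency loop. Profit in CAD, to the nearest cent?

Profit: CAD 9,617.94

Profitable loop is CAD → CHF → INR → CAD:
CAD 412,000.00 ÷ 1.39196 = CHF 295,985.52
CHF 295,985.52 ÷ 0.0111827 = INR 26,468,162.15
INR 26,468,162.15 ÷ 62.7776 = CAD 421,617.94
Profit = CAD 421,617.94 − CAD 412,000.00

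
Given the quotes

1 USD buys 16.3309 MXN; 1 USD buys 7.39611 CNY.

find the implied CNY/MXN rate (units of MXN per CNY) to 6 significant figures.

CNY/MXN = 2.20804

1 CNY ÷ 7.39611 = 0.135206 USD
0.135206 USD × 16.3309 = 2.20804 MXN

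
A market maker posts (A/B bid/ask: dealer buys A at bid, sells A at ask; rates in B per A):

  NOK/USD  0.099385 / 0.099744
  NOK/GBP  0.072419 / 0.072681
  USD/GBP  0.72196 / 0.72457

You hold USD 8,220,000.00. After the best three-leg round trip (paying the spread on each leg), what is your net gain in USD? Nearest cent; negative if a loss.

Best loop USD → NOK → GBP → USD:
USD 8,220,000.00 ÷ 0.099744 (buy NOK at ask) = NOK 82,410,972.09
NOK 82,410,972.09 × 0.072419 (sell NOK at bid) = GBP 5,968,120.19
GBP 5,968,120.19 ÷ 0.72457 (buy USD at ask) = USD 8,236,775.17

Net profit: USD 16,775.17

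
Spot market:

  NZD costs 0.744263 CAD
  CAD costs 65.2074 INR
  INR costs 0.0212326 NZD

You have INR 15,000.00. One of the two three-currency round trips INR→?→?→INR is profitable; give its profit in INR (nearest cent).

Profit: INR 456.73

Profitable loop is INR → NZD → CAD → INR:
INR 15,000.00 × 0.0212326 = NZD 318.49
NZD 318.49 × 0.744263 = CAD 237.04
CAD 237.04 × 65.2074 = INR 15,456.73
Profit = INR 15,456.73 − INR 15,000.00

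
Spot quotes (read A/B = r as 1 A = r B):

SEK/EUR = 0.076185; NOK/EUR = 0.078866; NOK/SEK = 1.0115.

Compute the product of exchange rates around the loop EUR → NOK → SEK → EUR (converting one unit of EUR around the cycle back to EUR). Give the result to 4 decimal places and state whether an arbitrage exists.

Around EUR → NOK → SEK → EUR: 1 ÷ 0.078866 × 1.0115 × 0.076185 = 0.977115
Product < 1; profitable direction is EUR → SEK → NOK → EUR.

0.9771 (arbitrage exists)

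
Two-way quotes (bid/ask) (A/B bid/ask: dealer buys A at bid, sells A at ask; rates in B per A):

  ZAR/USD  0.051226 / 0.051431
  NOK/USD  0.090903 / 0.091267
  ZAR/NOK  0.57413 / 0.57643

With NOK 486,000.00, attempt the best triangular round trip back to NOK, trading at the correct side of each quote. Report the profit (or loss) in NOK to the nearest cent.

Best loop NOK → USD → ZAR → NOK:
NOK 486,000.00 × 0.090903 (sell NOK at bid) = USD 44,178.86
USD 44,178.86 ÷ 0.051431 (buy ZAR at ask) = ZAR 858,992.79
ZAR 858,992.79 × 0.57413 (sell ZAR at bid) = NOK 493,173.53

Net profit: NOK 7,173.53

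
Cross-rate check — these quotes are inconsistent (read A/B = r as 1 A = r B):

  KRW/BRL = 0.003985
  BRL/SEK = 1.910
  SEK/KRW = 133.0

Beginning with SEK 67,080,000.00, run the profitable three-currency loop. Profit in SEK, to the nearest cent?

Profit: SEK 825,724.61

Profitable loop is SEK → KRW → BRL → SEK:
SEK 67,080,000.00 × 133.0 = KRW 8,921,640,000
KRW 8,921,640,000 × 0.003985 = BRL 35,552,735.40
BRL 35,552,735.40 × 1.910 = SEK 67,905,724.61
Profit = SEK 67,905,724.61 − SEK 67,080,000.00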